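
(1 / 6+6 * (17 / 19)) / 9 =631 / 1026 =0.62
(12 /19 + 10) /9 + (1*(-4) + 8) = 886 /171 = 5.18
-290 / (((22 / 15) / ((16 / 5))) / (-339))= 2359440 / 11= 214494.55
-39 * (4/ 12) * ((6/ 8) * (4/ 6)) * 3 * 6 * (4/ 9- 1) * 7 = 455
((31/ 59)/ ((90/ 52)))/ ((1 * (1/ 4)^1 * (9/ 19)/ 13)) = 796328/ 23895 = 33.33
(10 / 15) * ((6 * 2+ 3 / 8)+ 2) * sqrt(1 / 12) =115 * sqrt(3) / 72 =2.77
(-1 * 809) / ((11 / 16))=-12944 / 11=-1176.73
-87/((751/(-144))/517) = 6476976/751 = 8624.47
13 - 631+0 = -618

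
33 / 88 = 3 / 8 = 0.38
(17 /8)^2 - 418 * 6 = -2503.48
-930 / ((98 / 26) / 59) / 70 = -71331 / 343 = -207.96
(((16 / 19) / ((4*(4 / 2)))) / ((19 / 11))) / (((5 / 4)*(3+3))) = 0.01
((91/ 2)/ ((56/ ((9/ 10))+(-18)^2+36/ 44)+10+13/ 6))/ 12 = 3003/ 316172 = 0.01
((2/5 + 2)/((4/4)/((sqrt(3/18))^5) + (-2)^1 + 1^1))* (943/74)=5658/1438375 + 203688* sqrt(6)/1438375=0.35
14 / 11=1.27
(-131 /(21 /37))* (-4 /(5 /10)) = 38776 /21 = 1846.48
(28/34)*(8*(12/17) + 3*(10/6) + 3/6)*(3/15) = 2653/1445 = 1.84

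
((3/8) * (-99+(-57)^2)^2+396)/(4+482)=826963/108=7657.06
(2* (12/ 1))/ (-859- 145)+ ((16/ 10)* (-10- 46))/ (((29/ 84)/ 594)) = -5610706278/ 36395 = -154161.46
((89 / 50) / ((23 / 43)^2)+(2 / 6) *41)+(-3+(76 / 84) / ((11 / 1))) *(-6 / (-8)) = 54072883 / 3054975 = 17.70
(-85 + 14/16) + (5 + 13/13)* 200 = 8927/8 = 1115.88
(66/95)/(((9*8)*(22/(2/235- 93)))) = -21853/535800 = -0.04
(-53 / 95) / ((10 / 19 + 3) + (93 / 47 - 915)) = 2491 / 4060895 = 0.00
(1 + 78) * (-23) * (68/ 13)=-123556/ 13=-9504.31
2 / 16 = 1 / 8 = 0.12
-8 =-8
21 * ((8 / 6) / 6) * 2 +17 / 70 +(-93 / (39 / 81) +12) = -171.58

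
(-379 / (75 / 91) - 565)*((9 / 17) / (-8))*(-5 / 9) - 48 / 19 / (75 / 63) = -964168 / 24225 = -39.80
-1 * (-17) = 17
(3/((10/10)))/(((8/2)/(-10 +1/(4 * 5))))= -597/80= -7.46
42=42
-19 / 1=-19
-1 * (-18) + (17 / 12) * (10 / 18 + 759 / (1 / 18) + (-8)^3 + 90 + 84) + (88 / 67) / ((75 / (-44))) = 3417867283 / 180900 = 18893.68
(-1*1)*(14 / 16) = -7 / 8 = -0.88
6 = 6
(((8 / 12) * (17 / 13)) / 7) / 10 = 17 / 1365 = 0.01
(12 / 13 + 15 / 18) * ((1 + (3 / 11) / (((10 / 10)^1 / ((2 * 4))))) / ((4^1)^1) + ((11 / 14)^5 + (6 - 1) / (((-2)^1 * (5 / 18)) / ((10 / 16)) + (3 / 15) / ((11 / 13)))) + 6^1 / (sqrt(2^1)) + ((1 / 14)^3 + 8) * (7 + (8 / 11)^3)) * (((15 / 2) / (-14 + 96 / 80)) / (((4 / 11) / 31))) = -1289155300428850825 / 279815250018304 - 3503775 * sqrt(2) / 13312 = -4979.39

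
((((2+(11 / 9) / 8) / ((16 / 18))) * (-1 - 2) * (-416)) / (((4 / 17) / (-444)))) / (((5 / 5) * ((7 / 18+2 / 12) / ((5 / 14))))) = -102662235 / 28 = -3666508.39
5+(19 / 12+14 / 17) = 1511 / 204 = 7.41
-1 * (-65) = 65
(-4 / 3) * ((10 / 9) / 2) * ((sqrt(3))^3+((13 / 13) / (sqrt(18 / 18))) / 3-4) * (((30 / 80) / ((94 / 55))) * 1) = 3025 / 5076-275 * sqrt(3) / 564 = -0.25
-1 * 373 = -373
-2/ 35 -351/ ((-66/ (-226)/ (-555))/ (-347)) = -89115819997/ 385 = -231469662.33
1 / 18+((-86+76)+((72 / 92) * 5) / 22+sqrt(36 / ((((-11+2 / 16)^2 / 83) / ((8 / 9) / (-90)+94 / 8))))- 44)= -244853 / 4554+8 * sqrt(7892885) / 1305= -36.54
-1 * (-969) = 969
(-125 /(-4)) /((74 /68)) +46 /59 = 128779 /4366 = 29.50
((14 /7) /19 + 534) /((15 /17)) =172516 /285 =605.32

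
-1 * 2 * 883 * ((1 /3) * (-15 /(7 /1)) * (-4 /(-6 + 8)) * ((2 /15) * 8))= -56512 /21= -2691.05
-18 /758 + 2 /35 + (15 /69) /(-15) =17302 /915285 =0.02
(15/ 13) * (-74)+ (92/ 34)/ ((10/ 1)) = -94051/ 1105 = -85.11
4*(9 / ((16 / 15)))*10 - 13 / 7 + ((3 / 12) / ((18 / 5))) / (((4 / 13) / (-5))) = 674381 / 2016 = 334.51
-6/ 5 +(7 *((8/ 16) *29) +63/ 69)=101.21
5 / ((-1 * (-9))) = 5 / 9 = 0.56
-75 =-75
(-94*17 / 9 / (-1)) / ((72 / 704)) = 140624 / 81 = 1736.10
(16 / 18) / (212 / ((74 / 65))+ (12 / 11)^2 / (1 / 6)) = 17908 / 3895461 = 0.00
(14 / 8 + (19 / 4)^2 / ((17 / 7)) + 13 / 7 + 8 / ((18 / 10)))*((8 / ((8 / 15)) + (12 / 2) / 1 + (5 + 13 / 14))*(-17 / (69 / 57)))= -2128650199 / 324576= -6558.25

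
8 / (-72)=-0.11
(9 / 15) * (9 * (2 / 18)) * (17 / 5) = 2.04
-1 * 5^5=-3125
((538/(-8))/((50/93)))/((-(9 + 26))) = 25017/7000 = 3.57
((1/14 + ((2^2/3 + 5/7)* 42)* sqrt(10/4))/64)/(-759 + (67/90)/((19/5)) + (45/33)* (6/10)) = -80883* sqrt(10)/91249376 - 1881/1277491264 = -0.00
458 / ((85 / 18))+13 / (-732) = 6033503 / 62220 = 96.97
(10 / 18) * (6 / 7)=10 / 21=0.48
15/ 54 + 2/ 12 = 4/ 9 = 0.44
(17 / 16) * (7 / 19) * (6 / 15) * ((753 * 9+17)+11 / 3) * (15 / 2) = 2426767 / 304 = 7982.79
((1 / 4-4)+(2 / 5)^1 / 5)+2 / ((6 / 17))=599 / 300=2.00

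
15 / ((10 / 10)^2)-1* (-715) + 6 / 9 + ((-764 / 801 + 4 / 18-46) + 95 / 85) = 9328363 / 13617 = 685.05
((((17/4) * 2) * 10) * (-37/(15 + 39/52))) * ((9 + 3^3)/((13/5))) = -2764.84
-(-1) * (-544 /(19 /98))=-53312 /19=-2805.89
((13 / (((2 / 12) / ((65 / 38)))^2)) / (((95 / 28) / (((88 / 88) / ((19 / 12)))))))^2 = 1103478043449600 / 16983563041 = 64973.29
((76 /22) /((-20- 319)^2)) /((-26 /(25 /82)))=-475 /1347563646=-0.00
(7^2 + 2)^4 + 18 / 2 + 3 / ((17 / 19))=115008627 / 17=6765213.35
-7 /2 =-3.50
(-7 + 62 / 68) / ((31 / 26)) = -2691 / 527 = -5.11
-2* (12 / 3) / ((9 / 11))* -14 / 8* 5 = 770 / 9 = 85.56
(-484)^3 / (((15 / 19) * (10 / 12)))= -4308436352 / 25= -172337454.08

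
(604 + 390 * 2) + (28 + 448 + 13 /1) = 1873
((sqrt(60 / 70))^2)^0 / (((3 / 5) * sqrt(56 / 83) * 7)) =5 * sqrt(1162) / 588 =0.29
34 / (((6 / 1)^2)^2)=17 / 648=0.03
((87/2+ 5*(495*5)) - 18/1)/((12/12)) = 12400.50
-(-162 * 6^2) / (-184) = -729 / 23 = -31.70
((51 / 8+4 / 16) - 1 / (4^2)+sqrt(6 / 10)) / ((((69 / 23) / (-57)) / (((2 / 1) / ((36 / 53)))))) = -35245 / 96 - 1007 * sqrt(15) / 90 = -410.47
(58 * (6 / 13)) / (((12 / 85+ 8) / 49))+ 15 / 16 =5831415 / 35984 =162.06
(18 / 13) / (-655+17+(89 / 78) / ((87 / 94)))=-4698 / 2160551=-0.00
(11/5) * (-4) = -44/5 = -8.80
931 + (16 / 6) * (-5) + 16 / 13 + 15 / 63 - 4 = 249832 / 273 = 915.14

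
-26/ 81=-0.32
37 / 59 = 0.63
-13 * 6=-78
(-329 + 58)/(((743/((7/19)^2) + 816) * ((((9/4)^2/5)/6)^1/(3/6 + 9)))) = -20184080/8321589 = -2.43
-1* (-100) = 100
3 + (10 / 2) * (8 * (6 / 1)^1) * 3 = 723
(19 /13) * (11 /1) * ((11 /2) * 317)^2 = 2541266321 /52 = 48870506.17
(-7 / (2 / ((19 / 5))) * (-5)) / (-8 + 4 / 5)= -665 / 72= -9.24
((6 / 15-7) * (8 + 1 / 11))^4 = 5082121521 / 625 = 8131394.43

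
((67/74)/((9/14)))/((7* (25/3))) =67/2775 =0.02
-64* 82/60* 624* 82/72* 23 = -64335232/45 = -1429671.82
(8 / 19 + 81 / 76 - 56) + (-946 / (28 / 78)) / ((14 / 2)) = -1604979 / 3724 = -430.98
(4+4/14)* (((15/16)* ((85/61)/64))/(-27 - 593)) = -3825/27109376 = -0.00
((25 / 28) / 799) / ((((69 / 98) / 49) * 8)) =0.01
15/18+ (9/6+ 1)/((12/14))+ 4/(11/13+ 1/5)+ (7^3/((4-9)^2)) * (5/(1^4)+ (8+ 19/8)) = 742963/3400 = 218.52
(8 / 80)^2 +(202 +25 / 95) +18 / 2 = 401419 / 1900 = 211.27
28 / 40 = 7 / 10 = 0.70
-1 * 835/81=-10.31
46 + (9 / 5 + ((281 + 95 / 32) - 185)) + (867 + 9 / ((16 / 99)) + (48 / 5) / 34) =2909689 / 2720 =1069.74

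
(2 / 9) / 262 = 1 / 1179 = 0.00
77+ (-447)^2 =199886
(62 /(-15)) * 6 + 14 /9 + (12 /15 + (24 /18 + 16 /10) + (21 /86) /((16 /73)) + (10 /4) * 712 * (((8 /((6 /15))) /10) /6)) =35600057 /61920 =574.94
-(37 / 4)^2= -1369 / 16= -85.56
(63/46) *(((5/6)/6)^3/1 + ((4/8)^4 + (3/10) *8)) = 4025539/1192320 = 3.38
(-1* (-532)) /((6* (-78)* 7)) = -19 /117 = -0.16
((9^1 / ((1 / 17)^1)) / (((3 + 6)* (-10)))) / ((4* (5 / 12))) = -51 / 50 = -1.02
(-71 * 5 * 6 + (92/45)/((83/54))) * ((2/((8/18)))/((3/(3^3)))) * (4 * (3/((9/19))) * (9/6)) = -1359549522/415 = -3276022.94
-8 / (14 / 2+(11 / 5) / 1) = -20 / 23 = -0.87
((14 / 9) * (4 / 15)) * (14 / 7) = 112 / 135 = 0.83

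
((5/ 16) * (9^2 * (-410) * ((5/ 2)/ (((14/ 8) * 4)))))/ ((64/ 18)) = -3736125/ 3584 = -1042.45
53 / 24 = 2.21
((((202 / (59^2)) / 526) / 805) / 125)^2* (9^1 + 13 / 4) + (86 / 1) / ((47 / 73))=4349271839951493059854447 / 32560652513176198437500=133.57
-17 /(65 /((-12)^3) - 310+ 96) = 29376 /369857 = 0.08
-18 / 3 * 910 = -5460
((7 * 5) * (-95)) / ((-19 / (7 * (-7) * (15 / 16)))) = -128625 / 16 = -8039.06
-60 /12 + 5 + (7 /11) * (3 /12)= 7 /44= 0.16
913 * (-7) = -6391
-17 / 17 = -1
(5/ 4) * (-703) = -3515/ 4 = -878.75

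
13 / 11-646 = -7093 / 11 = -644.82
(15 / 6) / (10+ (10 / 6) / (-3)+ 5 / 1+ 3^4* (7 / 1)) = 45 / 10466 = 0.00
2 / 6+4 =13 / 3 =4.33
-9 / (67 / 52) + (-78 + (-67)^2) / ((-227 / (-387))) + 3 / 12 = 7513.34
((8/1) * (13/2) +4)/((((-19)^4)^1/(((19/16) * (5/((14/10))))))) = 0.00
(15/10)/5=3/10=0.30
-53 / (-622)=53 / 622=0.09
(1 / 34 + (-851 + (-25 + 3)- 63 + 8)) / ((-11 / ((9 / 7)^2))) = 2555631 / 18326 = 139.45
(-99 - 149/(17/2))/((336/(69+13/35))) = -171781/7140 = -24.06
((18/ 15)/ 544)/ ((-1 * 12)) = -1/ 5440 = -0.00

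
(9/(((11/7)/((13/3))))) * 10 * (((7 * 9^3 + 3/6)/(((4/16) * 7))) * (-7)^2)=390111540/11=35464685.45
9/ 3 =3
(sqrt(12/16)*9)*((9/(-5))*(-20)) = 162*sqrt(3) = 280.59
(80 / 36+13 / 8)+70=5317 / 72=73.85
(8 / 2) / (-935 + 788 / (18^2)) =-162 / 37769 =-0.00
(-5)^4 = 625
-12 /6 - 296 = -298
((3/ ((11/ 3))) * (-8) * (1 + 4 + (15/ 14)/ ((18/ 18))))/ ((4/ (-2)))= 1530/ 77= 19.87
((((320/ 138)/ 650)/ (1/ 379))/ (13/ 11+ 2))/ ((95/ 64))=4269056/ 14912625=0.29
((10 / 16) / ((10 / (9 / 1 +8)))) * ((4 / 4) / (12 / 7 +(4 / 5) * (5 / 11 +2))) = 6545 / 22656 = 0.29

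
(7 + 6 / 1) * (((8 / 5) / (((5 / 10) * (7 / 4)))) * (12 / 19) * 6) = 59904 / 665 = 90.08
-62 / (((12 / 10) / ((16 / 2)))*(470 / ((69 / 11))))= -2852 / 517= -5.52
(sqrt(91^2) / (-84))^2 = 169 / 144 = 1.17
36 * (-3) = -108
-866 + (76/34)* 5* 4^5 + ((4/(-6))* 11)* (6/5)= 898442/85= 10569.91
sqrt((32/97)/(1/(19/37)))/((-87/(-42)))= 56 * sqrt(136382)/104081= 0.20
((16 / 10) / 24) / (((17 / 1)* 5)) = 1 / 1275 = 0.00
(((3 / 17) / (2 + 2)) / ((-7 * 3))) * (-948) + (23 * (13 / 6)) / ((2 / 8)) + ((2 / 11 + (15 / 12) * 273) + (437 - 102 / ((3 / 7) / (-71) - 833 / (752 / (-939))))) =1994063079634091 / 2035467160188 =979.66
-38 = -38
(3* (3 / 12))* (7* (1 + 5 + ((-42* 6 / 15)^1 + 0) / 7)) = 189 / 10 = 18.90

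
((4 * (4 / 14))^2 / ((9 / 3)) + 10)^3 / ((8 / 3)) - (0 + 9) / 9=450158822 / 1058841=425.14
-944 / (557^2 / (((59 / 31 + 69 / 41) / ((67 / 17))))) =-73146784 / 26419874093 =-0.00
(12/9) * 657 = 876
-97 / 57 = -1.70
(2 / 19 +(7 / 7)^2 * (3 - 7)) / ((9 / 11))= -814 / 171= -4.76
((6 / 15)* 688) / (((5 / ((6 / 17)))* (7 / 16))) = 132096 / 2975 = 44.40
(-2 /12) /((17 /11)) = -11 /102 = -0.11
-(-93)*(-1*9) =-837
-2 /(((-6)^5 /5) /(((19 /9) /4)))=0.00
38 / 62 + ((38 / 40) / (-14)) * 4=741 / 2170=0.34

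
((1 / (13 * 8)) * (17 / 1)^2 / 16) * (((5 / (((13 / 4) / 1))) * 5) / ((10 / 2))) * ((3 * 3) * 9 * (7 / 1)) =819315 / 5408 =151.50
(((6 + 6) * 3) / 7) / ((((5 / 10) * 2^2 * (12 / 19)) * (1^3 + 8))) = 19 / 42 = 0.45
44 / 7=6.29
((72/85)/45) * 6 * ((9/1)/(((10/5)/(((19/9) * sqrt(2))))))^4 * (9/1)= 14074668/425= 33116.87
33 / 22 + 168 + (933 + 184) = 2573 / 2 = 1286.50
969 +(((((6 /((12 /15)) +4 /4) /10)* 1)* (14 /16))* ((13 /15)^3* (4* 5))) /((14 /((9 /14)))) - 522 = 37585349 /84000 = 447.44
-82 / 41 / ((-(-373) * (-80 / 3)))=3 / 14920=0.00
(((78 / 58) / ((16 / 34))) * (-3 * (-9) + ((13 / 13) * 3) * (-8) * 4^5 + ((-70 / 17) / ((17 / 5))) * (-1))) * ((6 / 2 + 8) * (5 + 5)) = -15217297095 / 1972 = -7716682.10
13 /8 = 1.62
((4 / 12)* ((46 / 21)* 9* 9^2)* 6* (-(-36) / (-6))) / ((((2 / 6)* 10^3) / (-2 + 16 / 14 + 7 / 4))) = -51.33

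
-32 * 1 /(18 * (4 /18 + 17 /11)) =-176 /175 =-1.01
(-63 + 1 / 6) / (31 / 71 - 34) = 26767 / 14298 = 1.87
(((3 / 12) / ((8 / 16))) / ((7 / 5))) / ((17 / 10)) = 25 / 119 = 0.21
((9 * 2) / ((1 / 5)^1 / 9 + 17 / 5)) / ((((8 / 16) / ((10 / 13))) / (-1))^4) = 64800000 / 2199197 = 29.47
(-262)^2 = 68644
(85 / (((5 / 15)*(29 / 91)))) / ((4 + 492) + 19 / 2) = 15470 / 9773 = 1.58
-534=-534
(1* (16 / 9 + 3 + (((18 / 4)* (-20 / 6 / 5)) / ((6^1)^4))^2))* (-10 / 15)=-891649 / 279936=-3.19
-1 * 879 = -879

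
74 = 74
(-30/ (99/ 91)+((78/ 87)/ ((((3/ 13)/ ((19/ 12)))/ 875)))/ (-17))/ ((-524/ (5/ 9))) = 167988275/ 460347624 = 0.36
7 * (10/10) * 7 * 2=98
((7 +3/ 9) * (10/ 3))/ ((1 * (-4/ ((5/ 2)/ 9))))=-1.70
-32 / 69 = -0.46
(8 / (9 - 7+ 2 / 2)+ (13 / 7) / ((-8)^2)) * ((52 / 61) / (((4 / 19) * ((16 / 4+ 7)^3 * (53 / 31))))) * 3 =27741311 / 1927799104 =0.01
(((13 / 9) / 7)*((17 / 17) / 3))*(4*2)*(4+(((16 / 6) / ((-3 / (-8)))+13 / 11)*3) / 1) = 99112 / 6237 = 15.89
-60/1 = -60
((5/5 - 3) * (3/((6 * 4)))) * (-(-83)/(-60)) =83/240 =0.35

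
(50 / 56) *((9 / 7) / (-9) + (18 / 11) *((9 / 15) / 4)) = 395 / 4312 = 0.09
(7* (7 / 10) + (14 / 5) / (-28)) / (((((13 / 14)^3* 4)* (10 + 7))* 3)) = 5488 / 186745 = 0.03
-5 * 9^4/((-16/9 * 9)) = 32805/16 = 2050.31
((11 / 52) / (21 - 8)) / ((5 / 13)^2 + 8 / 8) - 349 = -270813 / 776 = -348.99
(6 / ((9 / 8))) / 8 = 2 / 3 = 0.67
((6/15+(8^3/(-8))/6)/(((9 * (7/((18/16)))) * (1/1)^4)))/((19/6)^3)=-198/34295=-0.01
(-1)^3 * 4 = -4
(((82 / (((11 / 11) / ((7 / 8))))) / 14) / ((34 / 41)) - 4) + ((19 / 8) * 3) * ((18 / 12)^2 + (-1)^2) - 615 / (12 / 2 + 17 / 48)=-2371013 / 33184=-71.45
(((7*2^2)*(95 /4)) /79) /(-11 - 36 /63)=-0.73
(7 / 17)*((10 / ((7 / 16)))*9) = 1440 / 17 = 84.71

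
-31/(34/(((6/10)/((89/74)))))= -3441/7565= -0.45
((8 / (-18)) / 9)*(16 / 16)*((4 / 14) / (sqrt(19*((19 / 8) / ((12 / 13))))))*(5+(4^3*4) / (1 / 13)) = -35552*sqrt(78) / 46683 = -6.73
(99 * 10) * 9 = 8910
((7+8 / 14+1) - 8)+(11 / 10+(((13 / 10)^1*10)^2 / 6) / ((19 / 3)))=4069 / 665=6.12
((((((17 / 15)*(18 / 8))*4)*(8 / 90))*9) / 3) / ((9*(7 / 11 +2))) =748 / 6525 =0.11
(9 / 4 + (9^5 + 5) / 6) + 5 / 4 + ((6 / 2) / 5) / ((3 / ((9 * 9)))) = 295861 / 30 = 9862.03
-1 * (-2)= 2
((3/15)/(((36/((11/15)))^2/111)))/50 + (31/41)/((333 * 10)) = 15161609/36863100000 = 0.00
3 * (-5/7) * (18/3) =-90/7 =-12.86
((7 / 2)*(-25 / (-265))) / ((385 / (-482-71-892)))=-1445 / 1166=-1.24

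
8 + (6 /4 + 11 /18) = 91 /9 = 10.11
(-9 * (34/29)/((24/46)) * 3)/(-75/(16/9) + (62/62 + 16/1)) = 28152/11687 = 2.41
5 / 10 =1 / 2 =0.50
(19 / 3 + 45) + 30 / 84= 2171 / 42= 51.69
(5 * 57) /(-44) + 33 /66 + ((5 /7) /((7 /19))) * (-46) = -205167 /2156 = -95.16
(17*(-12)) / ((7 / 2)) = -408 / 7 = -58.29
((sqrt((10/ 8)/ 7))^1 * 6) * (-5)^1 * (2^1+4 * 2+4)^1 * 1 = -30 * sqrt(35) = -177.48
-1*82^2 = -6724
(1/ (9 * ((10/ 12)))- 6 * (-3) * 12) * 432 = 466848/ 5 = 93369.60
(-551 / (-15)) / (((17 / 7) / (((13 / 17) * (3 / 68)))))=50141 / 98260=0.51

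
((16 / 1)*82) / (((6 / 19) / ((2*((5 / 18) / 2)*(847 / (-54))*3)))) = -13196260 / 243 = -54305.60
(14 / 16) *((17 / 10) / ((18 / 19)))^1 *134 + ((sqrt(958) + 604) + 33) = sqrt(958) + 610127 / 720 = 878.35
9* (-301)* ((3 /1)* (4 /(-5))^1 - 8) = 140868 /5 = 28173.60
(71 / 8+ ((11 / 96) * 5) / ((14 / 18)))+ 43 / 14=2841 / 224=12.68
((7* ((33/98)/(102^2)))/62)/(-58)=-11/174592992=-0.00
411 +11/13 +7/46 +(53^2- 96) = 1868749/598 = 3125.00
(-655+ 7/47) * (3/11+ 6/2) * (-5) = 503640/47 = 10715.74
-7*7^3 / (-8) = 2401 / 8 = 300.12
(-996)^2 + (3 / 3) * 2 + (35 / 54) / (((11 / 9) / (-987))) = 991494.59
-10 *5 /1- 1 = -51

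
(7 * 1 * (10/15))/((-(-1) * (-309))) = -14/927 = -0.02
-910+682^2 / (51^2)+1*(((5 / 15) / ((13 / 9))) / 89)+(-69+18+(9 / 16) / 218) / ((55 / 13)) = -429075712011599 / 577315046880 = -743.23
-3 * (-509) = 1527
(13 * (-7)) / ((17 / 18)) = -1638 / 17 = -96.35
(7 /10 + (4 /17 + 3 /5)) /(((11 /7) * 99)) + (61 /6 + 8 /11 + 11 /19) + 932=553112048 /586245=943.48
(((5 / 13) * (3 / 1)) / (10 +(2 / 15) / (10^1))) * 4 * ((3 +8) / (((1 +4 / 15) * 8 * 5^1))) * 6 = 111375 / 185497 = 0.60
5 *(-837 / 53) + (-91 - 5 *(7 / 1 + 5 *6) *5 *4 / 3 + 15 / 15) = -222965 / 159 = -1402.30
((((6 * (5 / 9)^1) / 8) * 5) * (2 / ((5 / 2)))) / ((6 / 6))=5 / 3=1.67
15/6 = 5/2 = 2.50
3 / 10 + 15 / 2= 39 / 5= 7.80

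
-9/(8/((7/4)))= -63/32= -1.97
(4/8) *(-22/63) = -11/63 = -0.17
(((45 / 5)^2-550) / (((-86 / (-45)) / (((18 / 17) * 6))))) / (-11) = 1139670 / 8041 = 141.73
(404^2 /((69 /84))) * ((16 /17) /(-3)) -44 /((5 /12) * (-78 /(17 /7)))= -33268194632 /533715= -62333.26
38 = 38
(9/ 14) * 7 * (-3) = -27/ 2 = -13.50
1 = 1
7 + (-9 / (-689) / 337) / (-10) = 16253501 / 2321930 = 7.00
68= 68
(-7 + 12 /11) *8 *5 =-2600 /11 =-236.36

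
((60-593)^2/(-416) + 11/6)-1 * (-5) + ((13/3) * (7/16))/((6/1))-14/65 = -675.97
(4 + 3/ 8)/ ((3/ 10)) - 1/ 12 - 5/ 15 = 85/ 6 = 14.17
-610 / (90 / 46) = -2806 / 9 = -311.78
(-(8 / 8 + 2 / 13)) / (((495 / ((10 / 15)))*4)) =-0.00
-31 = -31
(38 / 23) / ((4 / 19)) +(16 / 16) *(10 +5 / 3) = 19.51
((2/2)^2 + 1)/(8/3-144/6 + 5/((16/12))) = -24/211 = -0.11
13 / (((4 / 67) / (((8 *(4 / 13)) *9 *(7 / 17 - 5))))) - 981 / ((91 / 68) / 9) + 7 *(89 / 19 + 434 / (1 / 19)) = 29023.65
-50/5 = -10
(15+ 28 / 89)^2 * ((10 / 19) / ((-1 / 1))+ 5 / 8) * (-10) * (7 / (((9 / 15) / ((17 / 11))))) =-27634313875 / 6621956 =-4173.13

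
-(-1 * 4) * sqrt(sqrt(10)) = 4 * 10^(1/ 4) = 7.11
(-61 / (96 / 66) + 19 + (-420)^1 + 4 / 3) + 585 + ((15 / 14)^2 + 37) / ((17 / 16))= 7169123 / 39984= 179.30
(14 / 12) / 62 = 7 / 372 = 0.02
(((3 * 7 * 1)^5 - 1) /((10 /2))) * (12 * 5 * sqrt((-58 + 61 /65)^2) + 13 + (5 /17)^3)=179291766191320 /63869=2807179792.88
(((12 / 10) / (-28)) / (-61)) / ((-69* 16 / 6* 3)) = -0.00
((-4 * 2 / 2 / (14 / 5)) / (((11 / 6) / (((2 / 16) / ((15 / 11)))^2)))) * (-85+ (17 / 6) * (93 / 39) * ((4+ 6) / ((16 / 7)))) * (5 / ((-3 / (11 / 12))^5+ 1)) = -0.00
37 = 37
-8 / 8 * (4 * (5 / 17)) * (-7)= 8.24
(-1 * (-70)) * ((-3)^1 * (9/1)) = -1890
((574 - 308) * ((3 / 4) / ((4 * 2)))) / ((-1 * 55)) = -399 / 880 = -0.45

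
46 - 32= 14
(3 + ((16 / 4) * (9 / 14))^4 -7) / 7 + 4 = 162600 / 16807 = 9.67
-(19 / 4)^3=-6859 / 64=-107.17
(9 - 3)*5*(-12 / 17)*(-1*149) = 53640 / 17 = 3155.29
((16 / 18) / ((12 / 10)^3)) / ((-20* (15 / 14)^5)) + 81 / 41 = 592358429 / 302626125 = 1.96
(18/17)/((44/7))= 63/374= 0.17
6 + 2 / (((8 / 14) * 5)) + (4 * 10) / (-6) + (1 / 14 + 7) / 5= 152 / 105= 1.45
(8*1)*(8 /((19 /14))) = 896 /19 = 47.16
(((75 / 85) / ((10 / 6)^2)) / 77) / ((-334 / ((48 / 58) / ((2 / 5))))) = -0.00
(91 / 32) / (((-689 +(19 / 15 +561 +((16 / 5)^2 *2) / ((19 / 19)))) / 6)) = -1575 / 9808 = -0.16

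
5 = 5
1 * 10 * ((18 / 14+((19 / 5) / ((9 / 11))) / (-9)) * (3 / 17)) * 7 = 4364 / 459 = 9.51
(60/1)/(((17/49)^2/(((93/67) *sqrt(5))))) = 13397580 *sqrt(5)/19363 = 1547.17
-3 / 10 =-0.30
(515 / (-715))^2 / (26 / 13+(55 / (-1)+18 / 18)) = -10609 / 1063348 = -0.01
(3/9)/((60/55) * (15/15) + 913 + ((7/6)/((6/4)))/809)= 26697/73210532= 0.00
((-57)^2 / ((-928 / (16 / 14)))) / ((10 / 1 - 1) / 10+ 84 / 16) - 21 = -180198 / 8323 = -21.65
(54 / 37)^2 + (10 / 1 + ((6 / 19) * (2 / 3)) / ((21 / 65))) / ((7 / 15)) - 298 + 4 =-342908420 / 1274539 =-269.05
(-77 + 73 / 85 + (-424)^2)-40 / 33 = 504054704 / 2805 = 179698.65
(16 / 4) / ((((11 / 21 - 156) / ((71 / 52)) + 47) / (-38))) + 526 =52670410 / 99703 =528.27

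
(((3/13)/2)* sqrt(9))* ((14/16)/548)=63/113984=0.00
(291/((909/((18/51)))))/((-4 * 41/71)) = -6887/140794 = -0.05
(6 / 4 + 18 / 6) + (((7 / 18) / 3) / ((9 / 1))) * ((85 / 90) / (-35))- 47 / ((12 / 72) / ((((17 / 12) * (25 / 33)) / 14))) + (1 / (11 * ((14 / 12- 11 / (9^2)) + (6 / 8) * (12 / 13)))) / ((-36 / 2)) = -17.12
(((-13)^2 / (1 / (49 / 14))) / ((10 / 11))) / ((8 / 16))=13013 / 10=1301.30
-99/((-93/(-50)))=-1650/31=-53.23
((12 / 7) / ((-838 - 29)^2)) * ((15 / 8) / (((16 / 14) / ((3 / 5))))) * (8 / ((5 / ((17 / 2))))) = 3 / 98260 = 0.00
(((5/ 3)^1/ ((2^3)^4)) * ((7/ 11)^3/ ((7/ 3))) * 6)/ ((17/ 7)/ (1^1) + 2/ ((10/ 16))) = 25725/ 536999936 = 0.00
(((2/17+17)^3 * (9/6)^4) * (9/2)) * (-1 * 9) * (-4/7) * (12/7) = 485031851793/481474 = 1007389.50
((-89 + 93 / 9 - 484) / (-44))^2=178084 / 1089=163.53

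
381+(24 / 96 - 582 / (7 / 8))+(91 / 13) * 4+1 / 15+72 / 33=-1171837 / 4620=-253.64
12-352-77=-417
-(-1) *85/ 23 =85/ 23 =3.70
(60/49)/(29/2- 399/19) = -0.19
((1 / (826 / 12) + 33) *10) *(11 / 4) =749925 / 826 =907.90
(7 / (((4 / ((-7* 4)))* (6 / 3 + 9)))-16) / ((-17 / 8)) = 1800 / 187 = 9.63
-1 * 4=-4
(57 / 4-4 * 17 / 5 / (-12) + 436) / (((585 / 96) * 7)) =30952 / 2925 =10.58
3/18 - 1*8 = -47/6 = -7.83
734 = 734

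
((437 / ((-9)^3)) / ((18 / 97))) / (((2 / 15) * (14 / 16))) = -423890 / 15309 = -27.69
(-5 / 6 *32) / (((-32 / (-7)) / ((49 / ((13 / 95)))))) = -162925 / 78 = -2088.78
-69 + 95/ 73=-4942/ 73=-67.70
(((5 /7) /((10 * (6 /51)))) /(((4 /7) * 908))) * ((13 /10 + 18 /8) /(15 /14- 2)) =-8449 /1888640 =-0.00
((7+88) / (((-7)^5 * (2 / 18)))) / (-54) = 95 / 100842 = 0.00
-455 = -455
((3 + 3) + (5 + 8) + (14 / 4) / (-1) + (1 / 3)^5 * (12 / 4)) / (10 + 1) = 2513 / 1782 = 1.41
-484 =-484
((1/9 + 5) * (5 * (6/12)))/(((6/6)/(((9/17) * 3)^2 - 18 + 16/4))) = -381455/2601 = -146.66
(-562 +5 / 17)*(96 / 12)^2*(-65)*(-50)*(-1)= 1986192000 / 17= 116834823.53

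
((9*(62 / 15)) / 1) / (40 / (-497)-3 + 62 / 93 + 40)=0.99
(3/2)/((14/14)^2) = 3/2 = 1.50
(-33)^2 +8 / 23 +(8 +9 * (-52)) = 14475 / 23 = 629.35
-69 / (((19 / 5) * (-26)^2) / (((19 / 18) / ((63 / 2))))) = -115 / 127764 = -0.00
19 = 19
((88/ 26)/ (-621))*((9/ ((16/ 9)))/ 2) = -33/ 2392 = -0.01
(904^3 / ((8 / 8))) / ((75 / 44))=32505583616 / 75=433407781.55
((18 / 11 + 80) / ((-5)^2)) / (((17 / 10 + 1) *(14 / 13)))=11674 / 10395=1.12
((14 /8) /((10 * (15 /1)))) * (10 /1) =7 /60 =0.12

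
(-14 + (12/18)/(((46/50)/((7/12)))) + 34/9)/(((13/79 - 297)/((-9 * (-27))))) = 8653581/1078700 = 8.02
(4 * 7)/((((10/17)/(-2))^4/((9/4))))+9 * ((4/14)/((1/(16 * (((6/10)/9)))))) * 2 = 36856761/4375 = 8424.40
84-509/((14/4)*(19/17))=-6134/133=-46.12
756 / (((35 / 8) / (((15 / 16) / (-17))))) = -162 / 17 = -9.53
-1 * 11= -11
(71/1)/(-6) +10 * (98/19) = 4531/114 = 39.75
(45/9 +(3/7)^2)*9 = 2286/49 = 46.65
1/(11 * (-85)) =-1/935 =-0.00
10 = 10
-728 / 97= -7.51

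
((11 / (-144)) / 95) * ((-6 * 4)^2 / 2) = -22 / 95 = -0.23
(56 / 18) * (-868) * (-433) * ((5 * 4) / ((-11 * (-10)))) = 212598.63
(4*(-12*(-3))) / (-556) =-36 / 139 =-0.26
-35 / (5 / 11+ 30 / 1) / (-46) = 77 / 3082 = 0.02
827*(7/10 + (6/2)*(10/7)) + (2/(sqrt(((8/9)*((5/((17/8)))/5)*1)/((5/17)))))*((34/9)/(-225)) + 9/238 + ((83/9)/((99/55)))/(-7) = 198683483/48195 - 17*sqrt(5)/1350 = 4122.46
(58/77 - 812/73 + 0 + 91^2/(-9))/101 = -47072111/5109489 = -9.21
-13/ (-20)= 13/ 20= 0.65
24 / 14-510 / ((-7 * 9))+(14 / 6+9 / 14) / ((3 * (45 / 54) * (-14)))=953 / 98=9.72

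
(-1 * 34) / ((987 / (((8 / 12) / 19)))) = -68 / 56259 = -0.00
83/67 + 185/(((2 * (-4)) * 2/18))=-110891/536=-206.89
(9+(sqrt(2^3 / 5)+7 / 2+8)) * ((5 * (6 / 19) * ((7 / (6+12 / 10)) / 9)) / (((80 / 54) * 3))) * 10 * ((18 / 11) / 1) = 13.67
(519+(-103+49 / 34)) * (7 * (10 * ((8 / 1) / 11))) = 21251.55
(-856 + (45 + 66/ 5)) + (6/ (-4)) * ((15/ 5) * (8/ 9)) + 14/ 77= -44089/ 55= -801.62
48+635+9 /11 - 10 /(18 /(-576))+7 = 11119 /11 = 1010.82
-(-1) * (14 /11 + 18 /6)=47 /11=4.27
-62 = -62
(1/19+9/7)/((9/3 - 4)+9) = 89/532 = 0.17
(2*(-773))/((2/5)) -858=-4723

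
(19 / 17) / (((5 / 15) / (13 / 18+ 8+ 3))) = 4009 / 102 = 39.30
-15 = -15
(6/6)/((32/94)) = 47/16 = 2.94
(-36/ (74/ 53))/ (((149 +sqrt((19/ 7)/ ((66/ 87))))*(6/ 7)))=-25538898/ 126480911 +1113*sqrt(84854)/ 126480911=-0.20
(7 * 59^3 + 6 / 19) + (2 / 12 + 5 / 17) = 2786173019 / 1938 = 1437653.78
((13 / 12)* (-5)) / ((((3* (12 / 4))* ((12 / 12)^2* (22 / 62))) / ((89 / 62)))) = -5785 / 2376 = -2.43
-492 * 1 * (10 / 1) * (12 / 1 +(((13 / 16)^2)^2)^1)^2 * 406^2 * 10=-84167601834412416075 / 67108864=-1254195002234.17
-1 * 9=-9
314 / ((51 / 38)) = 11932 / 51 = 233.96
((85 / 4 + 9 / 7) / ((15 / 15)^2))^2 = 398161 / 784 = 507.86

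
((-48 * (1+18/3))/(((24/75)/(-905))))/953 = 950250/953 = 997.11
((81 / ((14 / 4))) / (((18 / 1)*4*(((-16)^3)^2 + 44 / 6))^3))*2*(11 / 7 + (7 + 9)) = 369 / 799705478329701600599936000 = 0.00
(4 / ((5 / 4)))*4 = 64 / 5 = 12.80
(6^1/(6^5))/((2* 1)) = 1/2592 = 0.00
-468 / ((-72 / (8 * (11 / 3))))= 190.67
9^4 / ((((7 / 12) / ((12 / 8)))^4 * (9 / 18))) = 1377495072 / 2401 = 573717.23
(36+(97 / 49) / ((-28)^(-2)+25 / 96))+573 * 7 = 4991169 / 1231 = 4054.56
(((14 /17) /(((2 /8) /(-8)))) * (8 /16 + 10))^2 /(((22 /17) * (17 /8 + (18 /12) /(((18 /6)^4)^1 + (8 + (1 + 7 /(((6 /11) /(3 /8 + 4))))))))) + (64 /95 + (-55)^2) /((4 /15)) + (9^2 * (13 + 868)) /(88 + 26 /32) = 96457486565315061 /2420017242412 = 39858.18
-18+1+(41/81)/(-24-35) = -81284/4779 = -17.01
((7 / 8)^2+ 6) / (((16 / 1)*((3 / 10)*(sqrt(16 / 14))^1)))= 2165*sqrt(14) / 6144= 1.32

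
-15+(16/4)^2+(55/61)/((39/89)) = 7274/2379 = 3.06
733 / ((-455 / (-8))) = 12.89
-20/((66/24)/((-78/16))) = 390/11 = 35.45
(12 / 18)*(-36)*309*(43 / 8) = -39861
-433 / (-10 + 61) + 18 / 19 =-7309 / 969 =-7.54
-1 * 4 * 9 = -36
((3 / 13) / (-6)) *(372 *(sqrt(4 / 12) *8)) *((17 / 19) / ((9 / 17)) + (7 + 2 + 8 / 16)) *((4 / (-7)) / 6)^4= -15185536 *sqrt(3) / 432331263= -0.06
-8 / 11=-0.73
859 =859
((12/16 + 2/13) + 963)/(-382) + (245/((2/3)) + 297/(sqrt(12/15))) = 297 * sqrt(5)/2 + 7249897/19864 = 697.03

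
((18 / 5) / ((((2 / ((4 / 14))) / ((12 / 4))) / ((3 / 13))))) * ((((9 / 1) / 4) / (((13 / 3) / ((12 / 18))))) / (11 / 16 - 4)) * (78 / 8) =-0.36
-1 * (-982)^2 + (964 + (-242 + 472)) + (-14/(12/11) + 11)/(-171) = -988171369/1026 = -963129.99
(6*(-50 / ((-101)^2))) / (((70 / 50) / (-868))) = 18.23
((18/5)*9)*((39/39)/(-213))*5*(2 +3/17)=-1998/1207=-1.66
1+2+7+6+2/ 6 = 49/ 3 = 16.33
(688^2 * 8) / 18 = 210375.11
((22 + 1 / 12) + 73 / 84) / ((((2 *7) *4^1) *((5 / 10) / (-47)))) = -11327 / 294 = -38.53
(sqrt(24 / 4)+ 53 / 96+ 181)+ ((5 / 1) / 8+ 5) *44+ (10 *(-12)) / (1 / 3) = sqrt(6)+ 6629 / 96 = 71.50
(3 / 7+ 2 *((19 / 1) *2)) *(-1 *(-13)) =6955 / 7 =993.57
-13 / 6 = -2.17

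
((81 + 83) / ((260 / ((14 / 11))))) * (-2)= -1.61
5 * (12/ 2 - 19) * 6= -390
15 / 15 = 1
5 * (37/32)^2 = 6.68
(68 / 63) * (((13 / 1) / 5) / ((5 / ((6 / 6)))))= 884 / 1575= 0.56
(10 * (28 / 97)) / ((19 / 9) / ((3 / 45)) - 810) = -168 / 45299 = -0.00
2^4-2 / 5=15.60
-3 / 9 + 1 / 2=1 / 6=0.17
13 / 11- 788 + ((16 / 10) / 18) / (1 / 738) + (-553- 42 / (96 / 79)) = -1151727 / 880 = -1308.78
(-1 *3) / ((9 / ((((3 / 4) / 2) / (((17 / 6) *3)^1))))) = -1 / 68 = -0.01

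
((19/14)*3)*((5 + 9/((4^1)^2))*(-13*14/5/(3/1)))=-21983/80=-274.79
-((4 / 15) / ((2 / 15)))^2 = -4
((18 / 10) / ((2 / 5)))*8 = 36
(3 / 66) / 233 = 1 / 5126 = 0.00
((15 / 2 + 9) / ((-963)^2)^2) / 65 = 11 / 37267241360310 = 0.00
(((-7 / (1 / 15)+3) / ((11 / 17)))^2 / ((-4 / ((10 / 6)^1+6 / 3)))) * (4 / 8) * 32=-4009008 / 11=-364455.27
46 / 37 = 1.24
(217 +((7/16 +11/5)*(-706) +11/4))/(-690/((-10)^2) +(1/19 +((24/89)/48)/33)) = 3665866479/15283768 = 239.85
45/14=3.21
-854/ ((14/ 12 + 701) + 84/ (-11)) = -56364/ 45839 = -1.23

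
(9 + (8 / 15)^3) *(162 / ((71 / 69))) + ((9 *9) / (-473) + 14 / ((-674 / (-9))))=2038317541668 / 1414683875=1440.83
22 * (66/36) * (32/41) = 3872/123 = 31.48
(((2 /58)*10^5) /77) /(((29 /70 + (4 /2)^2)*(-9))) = -1000000 /887139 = -1.13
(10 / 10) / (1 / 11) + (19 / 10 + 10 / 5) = 149 / 10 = 14.90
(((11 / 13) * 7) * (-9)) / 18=-77 / 26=-2.96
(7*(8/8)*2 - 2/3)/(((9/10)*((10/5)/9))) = 200/3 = 66.67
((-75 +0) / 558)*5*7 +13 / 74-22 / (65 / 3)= -1240001 / 223665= -5.54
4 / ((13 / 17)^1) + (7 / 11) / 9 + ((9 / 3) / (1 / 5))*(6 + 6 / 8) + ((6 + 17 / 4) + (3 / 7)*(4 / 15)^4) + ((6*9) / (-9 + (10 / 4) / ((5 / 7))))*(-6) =5936235091 / 33783750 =175.71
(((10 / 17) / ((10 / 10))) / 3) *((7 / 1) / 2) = 35 / 51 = 0.69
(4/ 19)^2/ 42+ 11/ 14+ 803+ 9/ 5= 61071533/ 75810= 805.59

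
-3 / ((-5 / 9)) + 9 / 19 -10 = -392 / 95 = -4.13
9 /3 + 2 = 5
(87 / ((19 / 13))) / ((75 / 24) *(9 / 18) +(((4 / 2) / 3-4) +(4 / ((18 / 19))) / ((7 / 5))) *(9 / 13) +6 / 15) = 2744560 / 80351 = 34.16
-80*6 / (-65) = 96 / 13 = 7.38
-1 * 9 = -9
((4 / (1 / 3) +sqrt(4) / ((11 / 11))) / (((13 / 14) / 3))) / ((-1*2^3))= -147 / 26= -5.65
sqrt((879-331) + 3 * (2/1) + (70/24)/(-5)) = sqrt(19923)/6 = 23.52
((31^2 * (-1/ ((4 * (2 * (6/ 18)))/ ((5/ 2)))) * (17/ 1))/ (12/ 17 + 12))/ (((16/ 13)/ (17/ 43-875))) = 28288087295/ 33024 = 856591.79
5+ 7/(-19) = 4.63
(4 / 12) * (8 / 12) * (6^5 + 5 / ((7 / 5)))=1728.79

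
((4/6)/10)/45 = 1/675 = 0.00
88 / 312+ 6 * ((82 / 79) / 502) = 227713 / 773331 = 0.29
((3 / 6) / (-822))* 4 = -1 / 411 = -0.00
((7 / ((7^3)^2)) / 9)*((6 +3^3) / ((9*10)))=11 / 4537890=0.00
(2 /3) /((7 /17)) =34 /21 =1.62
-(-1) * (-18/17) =-18/17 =-1.06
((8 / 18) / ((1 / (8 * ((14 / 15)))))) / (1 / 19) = 8512 / 135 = 63.05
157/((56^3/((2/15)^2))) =157/9878400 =0.00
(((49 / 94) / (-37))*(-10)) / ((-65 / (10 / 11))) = -490 / 248677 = -0.00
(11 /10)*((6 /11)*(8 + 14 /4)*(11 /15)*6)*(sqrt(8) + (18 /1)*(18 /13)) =1518*sqrt(2) /25 + 245916 /325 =842.54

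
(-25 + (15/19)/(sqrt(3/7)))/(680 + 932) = -25/1612 + 5*sqrt(21)/30628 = -0.01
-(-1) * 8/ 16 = 0.50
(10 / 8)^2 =25 / 16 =1.56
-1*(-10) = 10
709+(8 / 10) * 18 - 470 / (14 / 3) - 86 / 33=716192 / 1155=620.08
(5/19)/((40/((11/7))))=11/1064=0.01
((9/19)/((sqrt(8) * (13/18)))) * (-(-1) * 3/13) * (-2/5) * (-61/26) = 14823 * sqrt(2)/417430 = 0.05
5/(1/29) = 145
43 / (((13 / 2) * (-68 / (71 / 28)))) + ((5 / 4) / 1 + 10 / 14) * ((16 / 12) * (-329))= -32001119 / 37128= -861.91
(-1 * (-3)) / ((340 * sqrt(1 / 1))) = 3 / 340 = 0.01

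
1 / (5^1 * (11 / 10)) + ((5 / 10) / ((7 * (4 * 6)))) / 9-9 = -293317 / 33264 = -8.82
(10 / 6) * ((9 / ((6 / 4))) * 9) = 90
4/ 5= 0.80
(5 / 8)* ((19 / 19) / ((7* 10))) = 1 / 112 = 0.01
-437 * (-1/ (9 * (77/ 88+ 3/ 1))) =3496/ 279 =12.53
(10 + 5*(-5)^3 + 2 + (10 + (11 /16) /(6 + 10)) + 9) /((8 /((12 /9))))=-152053 /1536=-98.99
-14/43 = -0.33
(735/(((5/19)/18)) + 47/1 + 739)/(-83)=-51060/83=-615.18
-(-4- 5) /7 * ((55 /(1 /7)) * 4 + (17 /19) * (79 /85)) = 1317411 /665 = 1981.07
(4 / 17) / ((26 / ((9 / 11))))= 18 / 2431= 0.01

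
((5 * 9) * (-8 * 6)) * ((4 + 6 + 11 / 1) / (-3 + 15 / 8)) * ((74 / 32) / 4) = 23310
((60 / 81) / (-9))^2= 400 / 59049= 0.01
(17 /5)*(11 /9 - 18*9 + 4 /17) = -24563 /45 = -545.84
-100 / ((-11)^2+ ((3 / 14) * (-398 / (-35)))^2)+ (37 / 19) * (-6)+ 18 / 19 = -834206018 / 72384623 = -11.52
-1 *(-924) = 924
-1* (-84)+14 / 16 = 679 / 8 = 84.88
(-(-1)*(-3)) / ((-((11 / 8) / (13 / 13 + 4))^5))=307200000 / 161051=1907.47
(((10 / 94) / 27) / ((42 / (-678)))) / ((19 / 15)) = -2825 / 56259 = -0.05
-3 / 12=-1 / 4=-0.25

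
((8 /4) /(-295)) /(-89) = 2 /26255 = 0.00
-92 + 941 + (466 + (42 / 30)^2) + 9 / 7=230693 / 175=1318.25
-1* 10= -10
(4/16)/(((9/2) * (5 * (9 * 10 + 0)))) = 1/8100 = 0.00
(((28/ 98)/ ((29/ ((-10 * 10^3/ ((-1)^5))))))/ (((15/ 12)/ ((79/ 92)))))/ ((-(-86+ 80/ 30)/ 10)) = 37920/ 4669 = 8.12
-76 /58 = -38 /29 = -1.31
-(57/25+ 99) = -2532/25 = -101.28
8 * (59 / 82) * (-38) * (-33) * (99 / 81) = 1085128 / 123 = 8822.18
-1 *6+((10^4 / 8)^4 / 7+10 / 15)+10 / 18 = 21972656249699 / 63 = 348772321423.79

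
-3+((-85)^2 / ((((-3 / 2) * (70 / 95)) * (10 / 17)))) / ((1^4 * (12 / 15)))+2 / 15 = -3890261 / 280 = -13893.79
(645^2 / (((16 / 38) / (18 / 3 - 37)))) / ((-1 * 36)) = 27226525 / 32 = 850828.91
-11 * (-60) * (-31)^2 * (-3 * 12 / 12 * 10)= -19027800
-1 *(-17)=17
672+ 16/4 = 676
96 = 96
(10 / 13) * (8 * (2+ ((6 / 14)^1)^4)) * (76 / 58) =16.40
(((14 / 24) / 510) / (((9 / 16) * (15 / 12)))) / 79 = 56 / 2719575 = 0.00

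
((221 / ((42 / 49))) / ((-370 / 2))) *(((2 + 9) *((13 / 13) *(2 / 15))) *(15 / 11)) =-1547 / 555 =-2.79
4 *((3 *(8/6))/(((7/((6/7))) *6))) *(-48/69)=-256/1127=-0.23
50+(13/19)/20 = 19013/380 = 50.03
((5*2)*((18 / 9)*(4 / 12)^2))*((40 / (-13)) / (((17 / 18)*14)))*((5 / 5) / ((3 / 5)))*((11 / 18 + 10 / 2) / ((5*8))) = -5050 / 41769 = -0.12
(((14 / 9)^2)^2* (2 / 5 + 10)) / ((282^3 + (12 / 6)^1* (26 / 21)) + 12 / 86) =300643616 / 110719449459855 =0.00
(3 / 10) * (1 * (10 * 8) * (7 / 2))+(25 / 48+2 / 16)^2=194497 / 2304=84.42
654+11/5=3281/5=656.20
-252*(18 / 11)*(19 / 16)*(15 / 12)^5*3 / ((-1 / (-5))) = -504984375 / 22528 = -22415.85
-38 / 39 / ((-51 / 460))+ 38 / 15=112594 / 9945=11.32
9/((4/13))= 117/4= 29.25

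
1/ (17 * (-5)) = -1/ 85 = -0.01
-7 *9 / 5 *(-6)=378 / 5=75.60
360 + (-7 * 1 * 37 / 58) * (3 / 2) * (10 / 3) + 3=19759 / 58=340.67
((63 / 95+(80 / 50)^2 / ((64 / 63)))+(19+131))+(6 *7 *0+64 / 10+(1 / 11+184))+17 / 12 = 21637189 / 62700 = 345.09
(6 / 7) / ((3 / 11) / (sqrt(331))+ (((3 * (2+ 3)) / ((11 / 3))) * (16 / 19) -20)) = -1436156040 / 27738174457 -71478 * sqrt(331) / 27738174457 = -0.05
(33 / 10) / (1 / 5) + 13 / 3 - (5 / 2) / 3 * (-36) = 305 / 6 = 50.83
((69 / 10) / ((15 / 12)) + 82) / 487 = 2188 / 12175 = 0.18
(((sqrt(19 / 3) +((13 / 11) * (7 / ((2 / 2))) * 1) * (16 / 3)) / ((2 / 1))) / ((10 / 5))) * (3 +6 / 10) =41.97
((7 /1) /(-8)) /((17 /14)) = -49 /68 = -0.72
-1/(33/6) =-2/11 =-0.18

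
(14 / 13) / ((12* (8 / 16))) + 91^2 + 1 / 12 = 1291877 / 156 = 8281.26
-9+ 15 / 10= -15 / 2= -7.50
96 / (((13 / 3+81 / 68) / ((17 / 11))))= 26.86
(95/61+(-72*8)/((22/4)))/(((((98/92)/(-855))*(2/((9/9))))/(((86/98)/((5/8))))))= 93660808104/1611071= 58135.74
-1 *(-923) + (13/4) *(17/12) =927.60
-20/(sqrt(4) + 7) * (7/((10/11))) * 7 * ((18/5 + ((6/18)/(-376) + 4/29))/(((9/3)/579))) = -63584527237/736020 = -86389.67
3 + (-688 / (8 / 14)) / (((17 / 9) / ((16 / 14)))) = -12333 / 17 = -725.47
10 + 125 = 135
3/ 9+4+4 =25/ 3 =8.33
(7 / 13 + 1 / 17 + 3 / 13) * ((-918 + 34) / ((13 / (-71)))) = 51972 / 13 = 3997.85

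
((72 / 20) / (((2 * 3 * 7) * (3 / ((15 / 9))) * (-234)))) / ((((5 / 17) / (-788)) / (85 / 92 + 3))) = 1208989 / 565110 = 2.14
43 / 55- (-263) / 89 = 18292 / 4895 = 3.74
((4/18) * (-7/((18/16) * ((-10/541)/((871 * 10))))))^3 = 146994243787999057235968/531441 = 276595602875952471.18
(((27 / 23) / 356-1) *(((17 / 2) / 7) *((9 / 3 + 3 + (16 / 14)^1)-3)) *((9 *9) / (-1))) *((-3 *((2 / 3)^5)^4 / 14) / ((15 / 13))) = -3427785048064 / 151120033976205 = -0.02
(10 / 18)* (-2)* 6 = -20 / 3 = -6.67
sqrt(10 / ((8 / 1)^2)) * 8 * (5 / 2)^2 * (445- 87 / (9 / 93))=-5675 * sqrt(10) / 2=-8972.96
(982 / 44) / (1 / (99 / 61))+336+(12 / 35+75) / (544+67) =971435949 / 2608970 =372.34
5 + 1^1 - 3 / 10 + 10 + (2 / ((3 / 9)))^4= 13117 / 10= 1311.70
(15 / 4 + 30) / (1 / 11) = 1485 / 4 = 371.25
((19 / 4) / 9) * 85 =1615 / 36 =44.86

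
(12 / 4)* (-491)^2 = 723243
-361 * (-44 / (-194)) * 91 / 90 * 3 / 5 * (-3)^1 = 361361 / 2425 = 149.01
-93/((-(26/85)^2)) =671925/676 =993.97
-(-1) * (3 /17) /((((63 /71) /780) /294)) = 775320 /17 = 45607.06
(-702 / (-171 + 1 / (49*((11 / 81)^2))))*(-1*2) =-462462 / 55961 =-8.26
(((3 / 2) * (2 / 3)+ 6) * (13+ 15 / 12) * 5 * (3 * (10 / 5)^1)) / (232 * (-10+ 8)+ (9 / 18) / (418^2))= -6.45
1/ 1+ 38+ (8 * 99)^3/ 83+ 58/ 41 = 20368654139/ 3403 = 5985499.31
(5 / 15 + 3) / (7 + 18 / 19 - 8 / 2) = 38 / 45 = 0.84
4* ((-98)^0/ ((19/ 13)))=52/ 19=2.74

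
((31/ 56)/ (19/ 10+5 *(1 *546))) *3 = 465/ 764932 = 0.00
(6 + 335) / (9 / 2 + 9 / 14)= 2387 / 36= 66.31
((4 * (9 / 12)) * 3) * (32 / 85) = 288 / 85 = 3.39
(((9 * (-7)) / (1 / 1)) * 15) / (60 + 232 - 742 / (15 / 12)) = 3.13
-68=-68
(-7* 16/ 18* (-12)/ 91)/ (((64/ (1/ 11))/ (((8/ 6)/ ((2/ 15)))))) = 5/ 429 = 0.01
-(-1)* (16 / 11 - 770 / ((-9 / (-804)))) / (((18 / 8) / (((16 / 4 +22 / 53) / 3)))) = -236070848 / 5247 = -44991.59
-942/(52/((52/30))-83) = 942/53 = 17.77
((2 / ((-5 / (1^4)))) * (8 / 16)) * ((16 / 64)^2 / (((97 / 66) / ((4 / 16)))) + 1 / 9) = -3401 / 139680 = -0.02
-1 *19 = -19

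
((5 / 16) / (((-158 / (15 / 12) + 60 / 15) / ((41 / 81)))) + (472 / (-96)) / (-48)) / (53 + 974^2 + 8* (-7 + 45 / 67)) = 2687303 / 25206945991776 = 0.00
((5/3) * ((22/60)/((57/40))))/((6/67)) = 7370/1539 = 4.79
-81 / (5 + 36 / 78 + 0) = -1053 / 71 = -14.83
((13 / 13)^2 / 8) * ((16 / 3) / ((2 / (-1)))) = -1 / 3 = -0.33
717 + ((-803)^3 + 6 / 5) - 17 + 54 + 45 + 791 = -2588900179 / 5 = -517780035.80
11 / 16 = 0.69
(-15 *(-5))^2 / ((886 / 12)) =33750 / 443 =76.19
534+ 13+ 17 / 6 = 3299 / 6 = 549.83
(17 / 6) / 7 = 17 / 42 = 0.40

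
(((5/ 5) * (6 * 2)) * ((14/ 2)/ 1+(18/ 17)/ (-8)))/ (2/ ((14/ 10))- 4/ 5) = 49035/ 374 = 131.11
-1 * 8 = -8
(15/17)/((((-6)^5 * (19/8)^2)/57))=-10/8721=-0.00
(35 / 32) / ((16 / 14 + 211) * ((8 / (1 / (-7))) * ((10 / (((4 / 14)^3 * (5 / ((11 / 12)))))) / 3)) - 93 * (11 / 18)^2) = -945 / 268969448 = -0.00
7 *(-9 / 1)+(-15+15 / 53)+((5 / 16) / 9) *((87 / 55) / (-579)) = -1259229265 / 16202736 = -77.72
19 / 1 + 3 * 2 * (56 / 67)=1609 / 67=24.01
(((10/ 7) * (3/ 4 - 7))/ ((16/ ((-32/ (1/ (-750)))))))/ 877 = -93750/ 6139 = -15.27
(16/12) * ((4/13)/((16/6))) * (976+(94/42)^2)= 865250/5733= 150.92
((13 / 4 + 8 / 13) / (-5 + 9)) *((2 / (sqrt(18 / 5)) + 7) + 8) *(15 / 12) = 335 *sqrt(10) / 832 + 15075 / 832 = 19.39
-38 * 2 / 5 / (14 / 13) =-14.11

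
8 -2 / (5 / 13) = 14 / 5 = 2.80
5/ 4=1.25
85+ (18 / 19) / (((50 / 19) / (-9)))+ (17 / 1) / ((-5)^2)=2061 / 25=82.44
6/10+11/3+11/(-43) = 2587/645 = 4.01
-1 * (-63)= 63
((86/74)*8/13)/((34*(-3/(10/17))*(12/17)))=-0.01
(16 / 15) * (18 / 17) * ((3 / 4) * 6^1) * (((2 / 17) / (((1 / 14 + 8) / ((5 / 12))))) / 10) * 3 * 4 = 6048 / 163285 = 0.04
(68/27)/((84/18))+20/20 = 97/63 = 1.54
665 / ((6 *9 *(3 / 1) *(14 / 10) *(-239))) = -475 / 38718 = -0.01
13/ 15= 0.87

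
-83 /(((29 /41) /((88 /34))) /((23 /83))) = -41492 /493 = -84.16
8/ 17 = 0.47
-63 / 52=-1.21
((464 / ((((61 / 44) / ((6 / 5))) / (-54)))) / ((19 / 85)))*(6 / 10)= -337353984 / 5795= -58214.67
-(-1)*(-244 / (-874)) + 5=2307 / 437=5.28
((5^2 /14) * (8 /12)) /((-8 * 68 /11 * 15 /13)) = -715 /34272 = -0.02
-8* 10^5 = -800000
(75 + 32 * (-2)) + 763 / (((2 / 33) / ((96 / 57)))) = 403073 / 19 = 21214.37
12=12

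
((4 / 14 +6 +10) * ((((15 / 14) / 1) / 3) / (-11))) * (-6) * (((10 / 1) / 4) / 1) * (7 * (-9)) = -38475 / 77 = -499.68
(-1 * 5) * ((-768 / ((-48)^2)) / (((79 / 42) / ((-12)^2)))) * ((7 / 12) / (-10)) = -588 / 79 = -7.44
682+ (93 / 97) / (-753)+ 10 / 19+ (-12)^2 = 382344699 / 462593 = 826.53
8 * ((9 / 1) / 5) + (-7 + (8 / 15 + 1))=134 / 15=8.93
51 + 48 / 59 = 3057 / 59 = 51.81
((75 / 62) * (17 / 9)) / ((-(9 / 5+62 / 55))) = -23375 / 29946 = -0.78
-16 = -16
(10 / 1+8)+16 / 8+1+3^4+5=107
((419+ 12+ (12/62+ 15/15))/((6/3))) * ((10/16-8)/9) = -131747/744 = -177.08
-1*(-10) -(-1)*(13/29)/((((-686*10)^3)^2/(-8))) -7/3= 8689214958450155863999961/1133375864145672504000000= 7.67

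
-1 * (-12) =12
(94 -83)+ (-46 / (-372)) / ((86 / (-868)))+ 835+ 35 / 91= 1417294 / 1677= 845.14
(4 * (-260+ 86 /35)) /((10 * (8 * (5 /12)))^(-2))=-72112000 /63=-1144634.92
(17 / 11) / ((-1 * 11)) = -17 / 121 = -0.14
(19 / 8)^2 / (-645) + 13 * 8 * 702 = 3013769879 / 41280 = 73007.99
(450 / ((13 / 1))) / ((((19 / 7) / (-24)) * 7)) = -10800 / 247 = -43.72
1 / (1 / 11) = 11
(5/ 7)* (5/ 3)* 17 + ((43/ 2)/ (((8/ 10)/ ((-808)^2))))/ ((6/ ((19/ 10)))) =5556164.90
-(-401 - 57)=458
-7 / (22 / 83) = -26.41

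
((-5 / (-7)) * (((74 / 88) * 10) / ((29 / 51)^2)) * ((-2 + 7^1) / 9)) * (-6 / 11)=-4009875 / 712327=-5.63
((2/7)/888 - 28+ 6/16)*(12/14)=-171715/7252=-23.68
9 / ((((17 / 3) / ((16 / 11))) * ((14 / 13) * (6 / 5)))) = 2340 / 1309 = 1.79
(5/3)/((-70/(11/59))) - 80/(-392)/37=691/641802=0.00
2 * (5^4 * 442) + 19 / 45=24862519 / 45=552500.42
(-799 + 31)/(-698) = 384/349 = 1.10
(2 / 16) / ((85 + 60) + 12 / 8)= 1 / 1172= 0.00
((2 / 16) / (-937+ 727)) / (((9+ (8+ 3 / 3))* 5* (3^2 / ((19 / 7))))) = -19 / 9525600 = -0.00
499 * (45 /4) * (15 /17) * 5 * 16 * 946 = 6372729000 /17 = 374866411.76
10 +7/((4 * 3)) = 127/12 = 10.58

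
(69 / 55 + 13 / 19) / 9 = 2026 / 9405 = 0.22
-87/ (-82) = 87/ 82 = 1.06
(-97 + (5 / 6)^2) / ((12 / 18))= -3467 / 24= -144.46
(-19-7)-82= -108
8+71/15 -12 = 11/15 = 0.73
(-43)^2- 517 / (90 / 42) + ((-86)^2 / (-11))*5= -1754.08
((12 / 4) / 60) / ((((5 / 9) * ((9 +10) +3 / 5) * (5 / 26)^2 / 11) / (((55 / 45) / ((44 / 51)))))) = 94809 / 49000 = 1.93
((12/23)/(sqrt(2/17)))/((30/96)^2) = 1536*sqrt(34)/575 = 15.58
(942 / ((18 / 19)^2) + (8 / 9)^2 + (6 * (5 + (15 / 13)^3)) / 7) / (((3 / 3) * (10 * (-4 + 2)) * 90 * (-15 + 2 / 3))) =61182167 / 1494838800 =0.04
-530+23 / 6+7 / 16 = -525.73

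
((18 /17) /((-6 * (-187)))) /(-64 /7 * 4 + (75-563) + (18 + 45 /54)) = -126 /67525139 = -0.00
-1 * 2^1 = -2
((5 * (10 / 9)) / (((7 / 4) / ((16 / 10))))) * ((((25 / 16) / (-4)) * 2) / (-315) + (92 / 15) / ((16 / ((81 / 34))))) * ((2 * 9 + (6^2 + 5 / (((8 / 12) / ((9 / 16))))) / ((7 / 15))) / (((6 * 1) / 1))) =406885781 / 5037984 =80.76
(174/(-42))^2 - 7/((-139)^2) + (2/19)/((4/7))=624074587/35975702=17.35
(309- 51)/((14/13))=239.57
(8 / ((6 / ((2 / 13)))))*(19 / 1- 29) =-2.05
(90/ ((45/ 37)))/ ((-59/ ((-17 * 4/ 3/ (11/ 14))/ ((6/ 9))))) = 35224/ 649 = 54.27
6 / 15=0.40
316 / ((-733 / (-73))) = 23068 / 733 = 31.47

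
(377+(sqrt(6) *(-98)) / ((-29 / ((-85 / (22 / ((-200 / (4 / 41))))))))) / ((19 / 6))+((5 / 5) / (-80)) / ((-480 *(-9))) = 781747181 / 6566400+51229500 *sqrt(6) / 6061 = 20822.92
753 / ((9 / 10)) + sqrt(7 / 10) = sqrt(70) / 10 + 2510 / 3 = 837.50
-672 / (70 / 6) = -288 / 5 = -57.60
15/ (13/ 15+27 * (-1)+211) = 225/ 2773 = 0.08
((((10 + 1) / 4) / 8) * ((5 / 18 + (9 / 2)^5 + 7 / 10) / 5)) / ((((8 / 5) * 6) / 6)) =29244743 / 368640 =79.33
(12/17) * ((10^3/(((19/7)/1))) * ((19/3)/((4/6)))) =42000/17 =2470.59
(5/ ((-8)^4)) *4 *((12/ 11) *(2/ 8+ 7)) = 435/ 11264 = 0.04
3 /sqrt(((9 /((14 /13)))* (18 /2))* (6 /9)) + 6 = sqrt(273) /39 + 6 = 6.42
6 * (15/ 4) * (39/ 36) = 195/ 8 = 24.38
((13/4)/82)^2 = 169/107584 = 0.00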